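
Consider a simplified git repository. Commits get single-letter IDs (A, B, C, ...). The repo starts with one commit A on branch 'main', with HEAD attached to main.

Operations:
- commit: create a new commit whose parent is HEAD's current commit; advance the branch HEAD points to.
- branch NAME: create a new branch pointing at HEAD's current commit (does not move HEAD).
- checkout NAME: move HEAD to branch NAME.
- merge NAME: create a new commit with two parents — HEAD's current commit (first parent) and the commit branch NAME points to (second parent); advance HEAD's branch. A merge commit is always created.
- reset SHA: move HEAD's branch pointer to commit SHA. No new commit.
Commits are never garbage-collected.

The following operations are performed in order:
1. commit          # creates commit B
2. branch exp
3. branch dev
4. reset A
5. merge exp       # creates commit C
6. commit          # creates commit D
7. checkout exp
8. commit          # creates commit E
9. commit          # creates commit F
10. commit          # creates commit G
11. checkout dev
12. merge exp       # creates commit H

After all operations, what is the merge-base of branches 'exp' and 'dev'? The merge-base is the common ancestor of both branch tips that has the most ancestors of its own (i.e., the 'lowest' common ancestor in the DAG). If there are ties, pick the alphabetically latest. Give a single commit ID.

After op 1 (commit): HEAD=main@B [main=B]
After op 2 (branch): HEAD=main@B [exp=B main=B]
After op 3 (branch): HEAD=main@B [dev=B exp=B main=B]
After op 4 (reset): HEAD=main@A [dev=B exp=B main=A]
After op 5 (merge): HEAD=main@C [dev=B exp=B main=C]
After op 6 (commit): HEAD=main@D [dev=B exp=B main=D]
After op 7 (checkout): HEAD=exp@B [dev=B exp=B main=D]
After op 8 (commit): HEAD=exp@E [dev=B exp=E main=D]
After op 9 (commit): HEAD=exp@F [dev=B exp=F main=D]
After op 10 (commit): HEAD=exp@G [dev=B exp=G main=D]
After op 11 (checkout): HEAD=dev@B [dev=B exp=G main=D]
After op 12 (merge): HEAD=dev@H [dev=H exp=G main=D]
ancestors(exp=G): ['A', 'B', 'E', 'F', 'G']
ancestors(dev=H): ['A', 'B', 'E', 'F', 'G', 'H']
common: ['A', 'B', 'E', 'F', 'G']

Answer: G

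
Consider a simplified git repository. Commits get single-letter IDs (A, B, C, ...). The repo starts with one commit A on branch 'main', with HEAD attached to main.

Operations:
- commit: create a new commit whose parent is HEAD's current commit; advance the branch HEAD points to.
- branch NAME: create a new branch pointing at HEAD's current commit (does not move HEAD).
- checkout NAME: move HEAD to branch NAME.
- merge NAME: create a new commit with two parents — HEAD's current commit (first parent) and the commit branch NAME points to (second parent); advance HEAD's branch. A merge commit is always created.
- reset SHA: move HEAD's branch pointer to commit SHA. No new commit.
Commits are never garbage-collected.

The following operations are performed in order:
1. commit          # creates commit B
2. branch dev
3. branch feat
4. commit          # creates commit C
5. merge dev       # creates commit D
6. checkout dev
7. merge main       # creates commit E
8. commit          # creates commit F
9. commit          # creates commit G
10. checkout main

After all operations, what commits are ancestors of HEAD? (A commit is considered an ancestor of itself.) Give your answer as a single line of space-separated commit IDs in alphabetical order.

After op 1 (commit): HEAD=main@B [main=B]
After op 2 (branch): HEAD=main@B [dev=B main=B]
After op 3 (branch): HEAD=main@B [dev=B feat=B main=B]
After op 4 (commit): HEAD=main@C [dev=B feat=B main=C]
After op 5 (merge): HEAD=main@D [dev=B feat=B main=D]
After op 6 (checkout): HEAD=dev@B [dev=B feat=B main=D]
After op 7 (merge): HEAD=dev@E [dev=E feat=B main=D]
After op 8 (commit): HEAD=dev@F [dev=F feat=B main=D]
After op 9 (commit): HEAD=dev@G [dev=G feat=B main=D]
After op 10 (checkout): HEAD=main@D [dev=G feat=B main=D]

Answer: A B C D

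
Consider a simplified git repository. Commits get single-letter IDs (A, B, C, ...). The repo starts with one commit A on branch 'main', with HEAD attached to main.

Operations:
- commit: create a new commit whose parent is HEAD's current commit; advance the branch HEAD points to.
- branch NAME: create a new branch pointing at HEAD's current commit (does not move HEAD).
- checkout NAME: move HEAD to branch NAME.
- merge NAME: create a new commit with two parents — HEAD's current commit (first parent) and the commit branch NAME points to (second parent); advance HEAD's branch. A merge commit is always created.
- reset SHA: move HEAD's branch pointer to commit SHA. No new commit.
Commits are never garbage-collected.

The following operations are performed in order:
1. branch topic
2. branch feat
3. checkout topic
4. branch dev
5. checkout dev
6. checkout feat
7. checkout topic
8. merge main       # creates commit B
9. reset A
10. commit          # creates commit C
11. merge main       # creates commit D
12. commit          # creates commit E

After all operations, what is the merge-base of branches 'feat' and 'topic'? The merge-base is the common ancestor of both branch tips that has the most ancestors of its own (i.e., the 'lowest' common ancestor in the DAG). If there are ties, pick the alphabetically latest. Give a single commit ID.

Answer: A

Derivation:
After op 1 (branch): HEAD=main@A [main=A topic=A]
After op 2 (branch): HEAD=main@A [feat=A main=A topic=A]
After op 3 (checkout): HEAD=topic@A [feat=A main=A topic=A]
After op 4 (branch): HEAD=topic@A [dev=A feat=A main=A topic=A]
After op 5 (checkout): HEAD=dev@A [dev=A feat=A main=A topic=A]
After op 6 (checkout): HEAD=feat@A [dev=A feat=A main=A topic=A]
After op 7 (checkout): HEAD=topic@A [dev=A feat=A main=A topic=A]
After op 8 (merge): HEAD=topic@B [dev=A feat=A main=A topic=B]
After op 9 (reset): HEAD=topic@A [dev=A feat=A main=A topic=A]
After op 10 (commit): HEAD=topic@C [dev=A feat=A main=A topic=C]
After op 11 (merge): HEAD=topic@D [dev=A feat=A main=A topic=D]
After op 12 (commit): HEAD=topic@E [dev=A feat=A main=A topic=E]
ancestors(feat=A): ['A']
ancestors(topic=E): ['A', 'C', 'D', 'E']
common: ['A']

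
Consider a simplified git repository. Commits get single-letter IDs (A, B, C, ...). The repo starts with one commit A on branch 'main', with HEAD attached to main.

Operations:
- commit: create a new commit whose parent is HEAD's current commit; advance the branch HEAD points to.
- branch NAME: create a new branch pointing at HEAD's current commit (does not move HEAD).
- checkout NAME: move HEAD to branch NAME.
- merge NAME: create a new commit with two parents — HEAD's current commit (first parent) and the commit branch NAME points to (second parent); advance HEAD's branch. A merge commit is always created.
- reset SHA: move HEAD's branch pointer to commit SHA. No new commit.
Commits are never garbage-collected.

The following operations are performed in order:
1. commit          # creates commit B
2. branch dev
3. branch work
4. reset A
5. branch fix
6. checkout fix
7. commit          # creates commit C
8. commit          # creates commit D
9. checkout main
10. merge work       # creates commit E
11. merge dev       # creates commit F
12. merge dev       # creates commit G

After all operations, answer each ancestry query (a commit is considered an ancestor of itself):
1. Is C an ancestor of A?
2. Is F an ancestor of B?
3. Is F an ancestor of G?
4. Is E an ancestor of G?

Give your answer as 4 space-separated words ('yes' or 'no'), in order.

Answer: no no yes yes

Derivation:
After op 1 (commit): HEAD=main@B [main=B]
After op 2 (branch): HEAD=main@B [dev=B main=B]
After op 3 (branch): HEAD=main@B [dev=B main=B work=B]
After op 4 (reset): HEAD=main@A [dev=B main=A work=B]
After op 5 (branch): HEAD=main@A [dev=B fix=A main=A work=B]
After op 6 (checkout): HEAD=fix@A [dev=B fix=A main=A work=B]
After op 7 (commit): HEAD=fix@C [dev=B fix=C main=A work=B]
After op 8 (commit): HEAD=fix@D [dev=B fix=D main=A work=B]
After op 9 (checkout): HEAD=main@A [dev=B fix=D main=A work=B]
After op 10 (merge): HEAD=main@E [dev=B fix=D main=E work=B]
After op 11 (merge): HEAD=main@F [dev=B fix=D main=F work=B]
After op 12 (merge): HEAD=main@G [dev=B fix=D main=G work=B]
ancestors(A) = {A}; C in? no
ancestors(B) = {A,B}; F in? no
ancestors(G) = {A,B,E,F,G}; F in? yes
ancestors(G) = {A,B,E,F,G}; E in? yes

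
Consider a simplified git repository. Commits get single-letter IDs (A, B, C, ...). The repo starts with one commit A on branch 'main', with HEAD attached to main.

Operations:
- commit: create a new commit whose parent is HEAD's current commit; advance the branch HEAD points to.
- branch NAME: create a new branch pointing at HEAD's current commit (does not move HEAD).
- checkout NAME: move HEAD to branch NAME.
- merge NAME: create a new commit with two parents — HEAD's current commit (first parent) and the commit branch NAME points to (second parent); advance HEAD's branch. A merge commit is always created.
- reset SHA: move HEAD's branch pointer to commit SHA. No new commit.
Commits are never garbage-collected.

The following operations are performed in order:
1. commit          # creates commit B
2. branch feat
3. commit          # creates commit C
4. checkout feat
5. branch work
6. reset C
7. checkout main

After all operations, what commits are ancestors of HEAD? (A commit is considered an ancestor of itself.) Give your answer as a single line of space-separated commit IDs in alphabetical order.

After op 1 (commit): HEAD=main@B [main=B]
After op 2 (branch): HEAD=main@B [feat=B main=B]
After op 3 (commit): HEAD=main@C [feat=B main=C]
After op 4 (checkout): HEAD=feat@B [feat=B main=C]
After op 5 (branch): HEAD=feat@B [feat=B main=C work=B]
After op 6 (reset): HEAD=feat@C [feat=C main=C work=B]
After op 7 (checkout): HEAD=main@C [feat=C main=C work=B]

Answer: A B C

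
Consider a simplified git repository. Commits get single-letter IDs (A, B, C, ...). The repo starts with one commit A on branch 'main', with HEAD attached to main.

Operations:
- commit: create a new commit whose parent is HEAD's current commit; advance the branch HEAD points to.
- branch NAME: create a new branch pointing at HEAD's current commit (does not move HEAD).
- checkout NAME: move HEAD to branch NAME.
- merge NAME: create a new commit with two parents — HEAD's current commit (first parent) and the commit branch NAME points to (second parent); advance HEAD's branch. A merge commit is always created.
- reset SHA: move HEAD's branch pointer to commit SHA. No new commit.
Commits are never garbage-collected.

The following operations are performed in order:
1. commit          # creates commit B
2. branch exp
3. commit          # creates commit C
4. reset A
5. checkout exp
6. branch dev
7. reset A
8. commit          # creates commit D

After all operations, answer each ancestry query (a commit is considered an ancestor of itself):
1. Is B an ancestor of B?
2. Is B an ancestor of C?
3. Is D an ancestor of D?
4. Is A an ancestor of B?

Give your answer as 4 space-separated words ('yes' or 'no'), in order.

Answer: yes yes yes yes

Derivation:
After op 1 (commit): HEAD=main@B [main=B]
After op 2 (branch): HEAD=main@B [exp=B main=B]
After op 3 (commit): HEAD=main@C [exp=B main=C]
After op 4 (reset): HEAD=main@A [exp=B main=A]
After op 5 (checkout): HEAD=exp@B [exp=B main=A]
After op 6 (branch): HEAD=exp@B [dev=B exp=B main=A]
After op 7 (reset): HEAD=exp@A [dev=B exp=A main=A]
After op 8 (commit): HEAD=exp@D [dev=B exp=D main=A]
ancestors(B) = {A,B}; B in? yes
ancestors(C) = {A,B,C}; B in? yes
ancestors(D) = {A,D}; D in? yes
ancestors(B) = {A,B}; A in? yes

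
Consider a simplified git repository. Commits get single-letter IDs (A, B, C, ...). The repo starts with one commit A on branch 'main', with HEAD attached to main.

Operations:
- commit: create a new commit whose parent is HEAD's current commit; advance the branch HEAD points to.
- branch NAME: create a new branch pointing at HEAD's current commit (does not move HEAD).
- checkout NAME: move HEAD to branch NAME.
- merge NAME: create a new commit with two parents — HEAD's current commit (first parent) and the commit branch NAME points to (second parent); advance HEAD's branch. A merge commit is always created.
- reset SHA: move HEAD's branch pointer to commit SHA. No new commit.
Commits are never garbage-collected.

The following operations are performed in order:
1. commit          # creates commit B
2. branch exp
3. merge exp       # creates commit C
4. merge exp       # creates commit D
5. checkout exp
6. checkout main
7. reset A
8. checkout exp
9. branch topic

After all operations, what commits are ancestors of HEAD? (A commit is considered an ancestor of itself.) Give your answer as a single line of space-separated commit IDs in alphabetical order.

After op 1 (commit): HEAD=main@B [main=B]
After op 2 (branch): HEAD=main@B [exp=B main=B]
After op 3 (merge): HEAD=main@C [exp=B main=C]
After op 4 (merge): HEAD=main@D [exp=B main=D]
After op 5 (checkout): HEAD=exp@B [exp=B main=D]
After op 6 (checkout): HEAD=main@D [exp=B main=D]
After op 7 (reset): HEAD=main@A [exp=B main=A]
After op 8 (checkout): HEAD=exp@B [exp=B main=A]
After op 9 (branch): HEAD=exp@B [exp=B main=A topic=B]

Answer: A B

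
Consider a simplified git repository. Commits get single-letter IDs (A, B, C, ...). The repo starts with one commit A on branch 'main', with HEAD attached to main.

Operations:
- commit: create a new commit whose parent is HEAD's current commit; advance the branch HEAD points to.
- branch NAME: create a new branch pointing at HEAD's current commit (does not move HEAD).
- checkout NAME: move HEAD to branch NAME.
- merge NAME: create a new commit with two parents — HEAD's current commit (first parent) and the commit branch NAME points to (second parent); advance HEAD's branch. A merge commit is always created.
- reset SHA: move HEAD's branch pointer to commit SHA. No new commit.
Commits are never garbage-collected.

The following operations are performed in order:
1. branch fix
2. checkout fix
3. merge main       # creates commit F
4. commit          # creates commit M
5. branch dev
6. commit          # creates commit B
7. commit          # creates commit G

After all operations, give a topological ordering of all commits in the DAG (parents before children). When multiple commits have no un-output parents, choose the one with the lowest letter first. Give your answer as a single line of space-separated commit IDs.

After op 1 (branch): HEAD=main@A [fix=A main=A]
After op 2 (checkout): HEAD=fix@A [fix=A main=A]
After op 3 (merge): HEAD=fix@F [fix=F main=A]
After op 4 (commit): HEAD=fix@M [fix=M main=A]
After op 5 (branch): HEAD=fix@M [dev=M fix=M main=A]
After op 6 (commit): HEAD=fix@B [dev=M fix=B main=A]
After op 7 (commit): HEAD=fix@G [dev=M fix=G main=A]
commit A: parents=[]
commit B: parents=['M']
commit F: parents=['A', 'A']
commit G: parents=['B']
commit M: parents=['F']

Answer: A F M B G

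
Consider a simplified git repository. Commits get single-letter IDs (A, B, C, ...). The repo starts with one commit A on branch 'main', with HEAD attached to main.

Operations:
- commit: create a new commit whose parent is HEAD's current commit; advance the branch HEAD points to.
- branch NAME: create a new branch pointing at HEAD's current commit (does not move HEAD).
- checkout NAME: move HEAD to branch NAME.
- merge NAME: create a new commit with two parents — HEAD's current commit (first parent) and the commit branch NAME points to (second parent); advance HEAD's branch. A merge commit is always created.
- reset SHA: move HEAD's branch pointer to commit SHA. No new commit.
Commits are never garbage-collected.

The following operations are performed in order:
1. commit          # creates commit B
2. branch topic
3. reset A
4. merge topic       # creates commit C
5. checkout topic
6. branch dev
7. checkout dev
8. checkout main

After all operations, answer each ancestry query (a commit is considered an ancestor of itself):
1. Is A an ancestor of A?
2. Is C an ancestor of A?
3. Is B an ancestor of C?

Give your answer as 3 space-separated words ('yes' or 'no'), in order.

After op 1 (commit): HEAD=main@B [main=B]
After op 2 (branch): HEAD=main@B [main=B topic=B]
After op 3 (reset): HEAD=main@A [main=A topic=B]
After op 4 (merge): HEAD=main@C [main=C topic=B]
After op 5 (checkout): HEAD=topic@B [main=C topic=B]
After op 6 (branch): HEAD=topic@B [dev=B main=C topic=B]
After op 7 (checkout): HEAD=dev@B [dev=B main=C topic=B]
After op 8 (checkout): HEAD=main@C [dev=B main=C topic=B]
ancestors(A) = {A}; A in? yes
ancestors(A) = {A}; C in? no
ancestors(C) = {A,B,C}; B in? yes

Answer: yes no yes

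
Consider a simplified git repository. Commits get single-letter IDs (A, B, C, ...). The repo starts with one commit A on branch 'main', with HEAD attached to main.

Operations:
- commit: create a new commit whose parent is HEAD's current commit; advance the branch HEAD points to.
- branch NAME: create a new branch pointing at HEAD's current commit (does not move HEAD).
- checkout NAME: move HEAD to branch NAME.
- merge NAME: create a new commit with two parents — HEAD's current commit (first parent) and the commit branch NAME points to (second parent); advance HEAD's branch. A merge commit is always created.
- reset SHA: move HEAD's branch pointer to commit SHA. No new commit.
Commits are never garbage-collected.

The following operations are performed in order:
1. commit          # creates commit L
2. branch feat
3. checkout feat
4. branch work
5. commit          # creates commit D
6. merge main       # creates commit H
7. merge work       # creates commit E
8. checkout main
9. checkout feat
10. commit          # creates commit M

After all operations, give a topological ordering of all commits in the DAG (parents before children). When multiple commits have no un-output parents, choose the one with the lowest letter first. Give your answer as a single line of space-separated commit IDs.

Answer: A L D H E M

Derivation:
After op 1 (commit): HEAD=main@L [main=L]
After op 2 (branch): HEAD=main@L [feat=L main=L]
After op 3 (checkout): HEAD=feat@L [feat=L main=L]
After op 4 (branch): HEAD=feat@L [feat=L main=L work=L]
After op 5 (commit): HEAD=feat@D [feat=D main=L work=L]
After op 6 (merge): HEAD=feat@H [feat=H main=L work=L]
After op 7 (merge): HEAD=feat@E [feat=E main=L work=L]
After op 8 (checkout): HEAD=main@L [feat=E main=L work=L]
After op 9 (checkout): HEAD=feat@E [feat=E main=L work=L]
After op 10 (commit): HEAD=feat@M [feat=M main=L work=L]
commit A: parents=[]
commit D: parents=['L']
commit E: parents=['H', 'L']
commit H: parents=['D', 'L']
commit L: parents=['A']
commit M: parents=['E']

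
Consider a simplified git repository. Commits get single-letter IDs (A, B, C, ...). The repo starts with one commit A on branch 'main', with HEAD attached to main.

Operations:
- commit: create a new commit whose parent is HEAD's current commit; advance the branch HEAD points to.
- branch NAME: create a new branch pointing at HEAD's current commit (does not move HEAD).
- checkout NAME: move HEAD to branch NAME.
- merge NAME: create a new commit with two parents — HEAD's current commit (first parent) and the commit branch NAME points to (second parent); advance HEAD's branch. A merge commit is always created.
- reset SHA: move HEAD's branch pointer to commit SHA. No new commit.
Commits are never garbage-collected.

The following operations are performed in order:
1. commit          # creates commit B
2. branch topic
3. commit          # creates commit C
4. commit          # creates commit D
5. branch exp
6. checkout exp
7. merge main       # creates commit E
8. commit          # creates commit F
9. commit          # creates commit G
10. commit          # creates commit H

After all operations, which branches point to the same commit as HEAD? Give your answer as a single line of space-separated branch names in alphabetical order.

Answer: exp

Derivation:
After op 1 (commit): HEAD=main@B [main=B]
After op 2 (branch): HEAD=main@B [main=B topic=B]
After op 3 (commit): HEAD=main@C [main=C topic=B]
After op 4 (commit): HEAD=main@D [main=D topic=B]
After op 5 (branch): HEAD=main@D [exp=D main=D topic=B]
After op 6 (checkout): HEAD=exp@D [exp=D main=D topic=B]
After op 7 (merge): HEAD=exp@E [exp=E main=D topic=B]
After op 8 (commit): HEAD=exp@F [exp=F main=D topic=B]
After op 9 (commit): HEAD=exp@G [exp=G main=D topic=B]
After op 10 (commit): HEAD=exp@H [exp=H main=D topic=B]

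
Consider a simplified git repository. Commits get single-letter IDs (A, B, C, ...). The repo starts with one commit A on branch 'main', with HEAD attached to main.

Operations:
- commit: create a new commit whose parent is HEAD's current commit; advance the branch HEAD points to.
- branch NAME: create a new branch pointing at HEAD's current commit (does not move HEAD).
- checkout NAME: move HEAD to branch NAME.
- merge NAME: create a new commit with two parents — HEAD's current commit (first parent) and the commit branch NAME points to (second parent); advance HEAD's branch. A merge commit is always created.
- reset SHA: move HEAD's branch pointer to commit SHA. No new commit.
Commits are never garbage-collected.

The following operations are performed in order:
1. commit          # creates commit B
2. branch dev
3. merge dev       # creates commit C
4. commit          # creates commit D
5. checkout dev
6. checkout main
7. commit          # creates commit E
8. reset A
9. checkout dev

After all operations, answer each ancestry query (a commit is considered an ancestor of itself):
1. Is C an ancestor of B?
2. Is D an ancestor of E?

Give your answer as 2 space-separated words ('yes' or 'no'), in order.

Answer: no yes

Derivation:
After op 1 (commit): HEAD=main@B [main=B]
After op 2 (branch): HEAD=main@B [dev=B main=B]
After op 3 (merge): HEAD=main@C [dev=B main=C]
After op 4 (commit): HEAD=main@D [dev=B main=D]
After op 5 (checkout): HEAD=dev@B [dev=B main=D]
After op 6 (checkout): HEAD=main@D [dev=B main=D]
After op 7 (commit): HEAD=main@E [dev=B main=E]
After op 8 (reset): HEAD=main@A [dev=B main=A]
After op 9 (checkout): HEAD=dev@B [dev=B main=A]
ancestors(B) = {A,B}; C in? no
ancestors(E) = {A,B,C,D,E}; D in? yes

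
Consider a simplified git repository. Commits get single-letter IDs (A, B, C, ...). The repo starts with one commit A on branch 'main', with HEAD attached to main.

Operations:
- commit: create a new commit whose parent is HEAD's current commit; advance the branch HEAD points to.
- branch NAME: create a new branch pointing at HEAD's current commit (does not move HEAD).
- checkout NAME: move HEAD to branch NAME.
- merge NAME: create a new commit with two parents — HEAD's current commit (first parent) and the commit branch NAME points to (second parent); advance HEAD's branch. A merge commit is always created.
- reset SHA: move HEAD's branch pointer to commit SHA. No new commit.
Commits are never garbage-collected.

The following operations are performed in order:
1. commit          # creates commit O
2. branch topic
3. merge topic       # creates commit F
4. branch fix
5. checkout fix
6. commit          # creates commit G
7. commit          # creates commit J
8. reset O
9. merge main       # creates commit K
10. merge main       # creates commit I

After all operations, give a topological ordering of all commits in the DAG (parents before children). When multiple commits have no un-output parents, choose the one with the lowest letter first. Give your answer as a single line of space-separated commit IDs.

Answer: A O F G J K I

Derivation:
After op 1 (commit): HEAD=main@O [main=O]
After op 2 (branch): HEAD=main@O [main=O topic=O]
After op 3 (merge): HEAD=main@F [main=F topic=O]
After op 4 (branch): HEAD=main@F [fix=F main=F topic=O]
After op 5 (checkout): HEAD=fix@F [fix=F main=F topic=O]
After op 6 (commit): HEAD=fix@G [fix=G main=F topic=O]
After op 7 (commit): HEAD=fix@J [fix=J main=F topic=O]
After op 8 (reset): HEAD=fix@O [fix=O main=F topic=O]
After op 9 (merge): HEAD=fix@K [fix=K main=F topic=O]
After op 10 (merge): HEAD=fix@I [fix=I main=F topic=O]
commit A: parents=[]
commit F: parents=['O', 'O']
commit G: parents=['F']
commit I: parents=['K', 'F']
commit J: parents=['G']
commit K: parents=['O', 'F']
commit O: parents=['A']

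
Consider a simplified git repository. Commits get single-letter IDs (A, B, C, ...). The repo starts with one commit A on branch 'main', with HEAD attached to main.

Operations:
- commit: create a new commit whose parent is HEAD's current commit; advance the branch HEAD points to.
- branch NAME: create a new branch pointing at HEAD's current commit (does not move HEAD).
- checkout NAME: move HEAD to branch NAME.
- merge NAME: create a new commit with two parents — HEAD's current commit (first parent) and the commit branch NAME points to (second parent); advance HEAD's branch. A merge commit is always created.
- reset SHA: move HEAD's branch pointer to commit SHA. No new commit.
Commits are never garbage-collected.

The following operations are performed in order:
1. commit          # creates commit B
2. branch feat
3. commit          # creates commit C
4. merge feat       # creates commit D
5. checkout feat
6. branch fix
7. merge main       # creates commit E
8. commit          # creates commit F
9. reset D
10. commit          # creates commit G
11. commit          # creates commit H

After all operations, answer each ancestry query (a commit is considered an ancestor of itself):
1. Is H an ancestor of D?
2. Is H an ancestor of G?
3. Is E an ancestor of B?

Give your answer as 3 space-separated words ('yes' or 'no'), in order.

Answer: no no no

Derivation:
After op 1 (commit): HEAD=main@B [main=B]
After op 2 (branch): HEAD=main@B [feat=B main=B]
After op 3 (commit): HEAD=main@C [feat=B main=C]
After op 4 (merge): HEAD=main@D [feat=B main=D]
After op 5 (checkout): HEAD=feat@B [feat=B main=D]
After op 6 (branch): HEAD=feat@B [feat=B fix=B main=D]
After op 7 (merge): HEAD=feat@E [feat=E fix=B main=D]
After op 8 (commit): HEAD=feat@F [feat=F fix=B main=D]
After op 9 (reset): HEAD=feat@D [feat=D fix=B main=D]
After op 10 (commit): HEAD=feat@G [feat=G fix=B main=D]
After op 11 (commit): HEAD=feat@H [feat=H fix=B main=D]
ancestors(D) = {A,B,C,D}; H in? no
ancestors(G) = {A,B,C,D,G}; H in? no
ancestors(B) = {A,B}; E in? no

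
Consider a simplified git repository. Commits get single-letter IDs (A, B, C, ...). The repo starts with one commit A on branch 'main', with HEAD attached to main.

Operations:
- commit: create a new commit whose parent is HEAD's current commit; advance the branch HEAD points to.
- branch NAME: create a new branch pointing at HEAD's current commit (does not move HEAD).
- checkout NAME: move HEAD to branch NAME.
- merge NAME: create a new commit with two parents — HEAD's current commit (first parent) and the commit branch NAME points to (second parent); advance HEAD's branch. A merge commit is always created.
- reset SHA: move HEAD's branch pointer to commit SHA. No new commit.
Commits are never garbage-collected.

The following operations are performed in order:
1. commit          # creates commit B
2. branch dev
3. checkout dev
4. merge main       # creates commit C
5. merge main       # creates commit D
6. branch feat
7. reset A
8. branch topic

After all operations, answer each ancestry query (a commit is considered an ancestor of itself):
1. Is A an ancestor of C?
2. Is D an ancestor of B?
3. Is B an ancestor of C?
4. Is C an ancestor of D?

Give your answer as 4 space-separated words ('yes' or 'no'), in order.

After op 1 (commit): HEAD=main@B [main=B]
After op 2 (branch): HEAD=main@B [dev=B main=B]
After op 3 (checkout): HEAD=dev@B [dev=B main=B]
After op 4 (merge): HEAD=dev@C [dev=C main=B]
After op 5 (merge): HEAD=dev@D [dev=D main=B]
After op 6 (branch): HEAD=dev@D [dev=D feat=D main=B]
After op 7 (reset): HEAD=dev@A [dev=A feat=D main=B]
After op 8 (branch): HEAD=dev@A [dev=A feat=D main=B topic=A]
ancestors(C) = {A,B,C}; A in? yes
ancestors(B) = {A,B}; D in? no
ancestors(C) = {A,B,C}; B in? yes
ancestors(D) = {A,B,C,D}; C in? yes

Answer: yes no yes yes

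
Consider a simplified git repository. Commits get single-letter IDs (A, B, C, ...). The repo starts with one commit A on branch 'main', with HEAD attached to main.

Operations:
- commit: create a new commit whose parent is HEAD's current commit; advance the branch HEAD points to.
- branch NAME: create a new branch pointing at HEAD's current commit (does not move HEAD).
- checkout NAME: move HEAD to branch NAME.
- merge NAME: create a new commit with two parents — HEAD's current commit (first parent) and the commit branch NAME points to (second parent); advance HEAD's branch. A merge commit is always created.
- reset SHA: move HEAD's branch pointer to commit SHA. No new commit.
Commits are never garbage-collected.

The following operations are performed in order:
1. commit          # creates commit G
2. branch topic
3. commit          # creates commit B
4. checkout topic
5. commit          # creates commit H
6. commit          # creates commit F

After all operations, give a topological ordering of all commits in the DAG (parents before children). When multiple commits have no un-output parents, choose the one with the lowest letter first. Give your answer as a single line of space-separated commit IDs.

Answer: A G B H F

Derivation:
After op 1 (commit): HEAD=main@G [main=G]
After op 2 (branch): HEAD=main@G [main=G topic=G]
After op 3 (commit): HEAD=main@B [main=B topic=G]
After op 4 (checkout): HEAD=topic@G [main=B topic=G]
After op 5 (commit): HEAD=topic@H [main=B topic=H]
After op 6 (commit): HEAD=topic@F [main=B topic=F]
commit A: parents=[]
commit B: parents=['G']
commit F: parents=['H']
commit G: parents=['A']
commit H: parents=['G']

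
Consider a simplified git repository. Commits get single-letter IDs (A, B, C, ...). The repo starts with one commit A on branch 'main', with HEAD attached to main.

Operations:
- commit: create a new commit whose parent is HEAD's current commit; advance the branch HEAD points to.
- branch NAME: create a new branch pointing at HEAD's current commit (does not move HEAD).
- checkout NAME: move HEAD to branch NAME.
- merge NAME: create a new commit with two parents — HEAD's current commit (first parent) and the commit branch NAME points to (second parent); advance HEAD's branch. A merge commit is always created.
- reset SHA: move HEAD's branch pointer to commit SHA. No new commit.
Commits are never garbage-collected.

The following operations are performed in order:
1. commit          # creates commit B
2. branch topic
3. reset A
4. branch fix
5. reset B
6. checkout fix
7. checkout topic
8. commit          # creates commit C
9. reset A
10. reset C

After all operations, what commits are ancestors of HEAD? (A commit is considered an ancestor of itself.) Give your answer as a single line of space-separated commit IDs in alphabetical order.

Answer: A B C

Derivation:
After op 1 (commit): HEAD=main@B [main=B]
After op 2 (branch): HEAD=main@B [main=B topic=B]
After op 3 (reset): HEAD=main@A [main=A topic=B]
After op 4 (branch): HEAD=main@A [fix=A main=A topic=B]
After op 5 (reset): HEAD=main@B [fix=A main=B topic=B]
After op 6 (checkout): HEAD=fix@A [fix=A main=B topic=B]
After op 7 (checkout): HEAD=topic@B [fix=A main=B topic=B]
After op 8 (commit): HEAD=topic@C [fix=A main=B topic=C]
After op 9 (reset): HEAD=topic@A [fix=A main=B topic=A]
After op 10 (reset): HEAD=topic@C [fix=A main=B topic=C]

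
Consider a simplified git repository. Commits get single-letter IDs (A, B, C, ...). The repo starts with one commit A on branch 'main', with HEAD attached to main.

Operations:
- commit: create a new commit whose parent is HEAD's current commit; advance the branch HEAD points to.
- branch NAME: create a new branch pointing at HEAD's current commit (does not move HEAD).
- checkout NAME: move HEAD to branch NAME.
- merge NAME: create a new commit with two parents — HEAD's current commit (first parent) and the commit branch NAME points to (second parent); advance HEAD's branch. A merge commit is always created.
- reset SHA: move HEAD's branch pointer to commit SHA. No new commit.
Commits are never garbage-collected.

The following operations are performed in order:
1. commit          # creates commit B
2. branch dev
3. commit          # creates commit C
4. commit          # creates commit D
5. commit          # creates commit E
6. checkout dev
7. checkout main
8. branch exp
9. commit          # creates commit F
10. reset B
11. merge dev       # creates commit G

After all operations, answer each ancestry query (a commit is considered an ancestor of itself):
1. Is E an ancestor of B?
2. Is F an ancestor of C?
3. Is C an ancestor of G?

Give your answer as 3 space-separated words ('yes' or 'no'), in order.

Answer: no no no

Derivation:
After op 1 (commit): HEAD=main@B [main=B]
After op 2 (branch): HEAD=main@B [dev=B main=B]
After op 3 (commit): HEAD=main@C [dev=B main=C]
After op 4 (commit): HEAD=main@D [dev=B main=D]
After op 5 (commit): HEAD=main@E [dev=B main=E]
After op 6 (checkout): HEAD=dev@B [dev=B main=E]
After op 7 (checkout): HEAD=main@E [dev=B main=E]
After op 8 (branch): HEAD=main@E [dev=B exp=E main=E]
After op 9 (commit): HEAD=main@F [dev=B exp=E main=F]
After op 10 (reset): HEAD=main@B [dev=B exp=E main=B]
After op 11 (merge): HEAD=main@G [dev=B exp=E main=G]
ancestors(B) = {A,B}; E in? no
ancestors(C) = {A,B,C}; F in? no
ancestors(G) = {A,B,G}; C in? no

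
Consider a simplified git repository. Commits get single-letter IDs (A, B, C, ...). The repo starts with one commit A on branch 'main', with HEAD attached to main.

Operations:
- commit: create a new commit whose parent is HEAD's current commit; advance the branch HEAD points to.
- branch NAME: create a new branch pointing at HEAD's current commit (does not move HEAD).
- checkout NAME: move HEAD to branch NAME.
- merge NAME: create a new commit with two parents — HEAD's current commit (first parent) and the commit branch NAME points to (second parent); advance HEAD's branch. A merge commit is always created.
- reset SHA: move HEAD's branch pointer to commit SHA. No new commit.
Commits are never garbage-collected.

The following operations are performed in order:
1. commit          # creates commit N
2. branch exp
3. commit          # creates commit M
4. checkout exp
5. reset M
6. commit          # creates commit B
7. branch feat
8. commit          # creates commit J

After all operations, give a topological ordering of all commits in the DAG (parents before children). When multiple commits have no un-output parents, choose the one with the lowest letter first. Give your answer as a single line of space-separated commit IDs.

After op 1 (commit): HEAD=main@N [main=N]
After op 2 (branch): HEAD=main@N [exp=N main=N]
After op 3 (commit): HEAD=main@M [exp=N main=M]
After op 4 (checkout): HEAD=exp@N [exp=N main=M]
After op 5 (reset): HEAD=exp@M [exp=M main=M]
After op 6 (commit): HEAD=exp@B [exp=B main=M]
After op 7 (branch): HEAD=exp@B [exp=B feat=B main=M]
After op 8 (commit): HEAD=exp@J [exp=J feat=B main=M]
commit A: parents=[]
commit B: parents=['M']
commit J: parents=['B']
commit M: parents=['N']
commit N: parents=['A']

Answer: A N M B J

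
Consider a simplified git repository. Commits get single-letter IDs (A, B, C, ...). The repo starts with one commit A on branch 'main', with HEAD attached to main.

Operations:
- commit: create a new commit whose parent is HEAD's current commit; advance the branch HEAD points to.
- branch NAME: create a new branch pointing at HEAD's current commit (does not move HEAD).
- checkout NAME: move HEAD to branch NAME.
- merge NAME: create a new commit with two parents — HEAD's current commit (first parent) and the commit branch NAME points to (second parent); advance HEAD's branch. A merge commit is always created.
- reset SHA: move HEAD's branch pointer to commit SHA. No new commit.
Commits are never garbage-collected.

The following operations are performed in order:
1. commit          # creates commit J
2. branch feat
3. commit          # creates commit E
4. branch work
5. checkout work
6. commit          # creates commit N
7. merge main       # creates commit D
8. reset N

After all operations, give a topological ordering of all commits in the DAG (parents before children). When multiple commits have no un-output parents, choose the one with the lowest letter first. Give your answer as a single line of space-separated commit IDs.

Answer: A J E N D

Derivation:
After op 1 (commit): HEAD=main@J [main=J]
After op 2 (branch): HEAD=main@J [feat=J main=J]
After op 3 (commit): HEAD=main@E [feat=J main=E]
After op 4 (branch): HEAD=main@E [feat=J main=E work=E]
After op 5 (checkout): HEAD=work@E [feat=J main=E work=E]
After op 6 (commit): HEAD=work@N [feat=J main=E work=N]
After op 7 (merge): HEAD=work@D [feat=J main=E work=D]
After op 8 (reset): HEAD=work@N [feat=J main=E work=N]
commit A: parents=[]
commit D: parents=['N', 'E']
commit E: parents=['J']
commit J: parents=['A']
commit N: parents=['E']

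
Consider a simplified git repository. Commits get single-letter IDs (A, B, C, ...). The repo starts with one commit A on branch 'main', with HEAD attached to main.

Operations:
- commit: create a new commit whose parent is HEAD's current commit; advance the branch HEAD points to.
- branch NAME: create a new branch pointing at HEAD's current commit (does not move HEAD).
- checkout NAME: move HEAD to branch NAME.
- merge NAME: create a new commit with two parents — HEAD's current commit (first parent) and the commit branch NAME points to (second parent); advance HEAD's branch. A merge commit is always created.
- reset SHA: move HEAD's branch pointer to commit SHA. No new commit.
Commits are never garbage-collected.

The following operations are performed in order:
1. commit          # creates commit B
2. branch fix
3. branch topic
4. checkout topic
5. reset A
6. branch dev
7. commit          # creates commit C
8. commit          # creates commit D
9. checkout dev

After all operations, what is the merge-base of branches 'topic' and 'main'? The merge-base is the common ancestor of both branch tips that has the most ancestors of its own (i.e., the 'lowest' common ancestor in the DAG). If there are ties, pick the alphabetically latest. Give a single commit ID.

After op 1 (commit): HEAD=main@B [main=B]
After op 2 (branch): HEAD=main@B [fix=B main=B]
After op 3 (branch): HEAD=main@B [fix=B main=B topic=B]
After op 4 (checkout): HEAD=topic@B [fix=B main=B topic=B]
After op 5 (reset): HEAD=topic@A [fix=B main=B topic=A]
After op 6 (branch): HEAD=topic@A [dev=A fix=B main=B topic=A]
After op 7 (commit): HEAD=topic@C [dev=A fix=B main=B topic=C]
After op 8 (commit): HEAD=topic@D [dev=A fix=B main=B topic=D]
After op 9 (checkout): HEAD=dev@A [dev=A fix=B main=B topic=D]
ancestors(topic=D): ['A', 'C', 'D']
ancestors(main=B): ['A', 'B']
common: ['A']

Answer: A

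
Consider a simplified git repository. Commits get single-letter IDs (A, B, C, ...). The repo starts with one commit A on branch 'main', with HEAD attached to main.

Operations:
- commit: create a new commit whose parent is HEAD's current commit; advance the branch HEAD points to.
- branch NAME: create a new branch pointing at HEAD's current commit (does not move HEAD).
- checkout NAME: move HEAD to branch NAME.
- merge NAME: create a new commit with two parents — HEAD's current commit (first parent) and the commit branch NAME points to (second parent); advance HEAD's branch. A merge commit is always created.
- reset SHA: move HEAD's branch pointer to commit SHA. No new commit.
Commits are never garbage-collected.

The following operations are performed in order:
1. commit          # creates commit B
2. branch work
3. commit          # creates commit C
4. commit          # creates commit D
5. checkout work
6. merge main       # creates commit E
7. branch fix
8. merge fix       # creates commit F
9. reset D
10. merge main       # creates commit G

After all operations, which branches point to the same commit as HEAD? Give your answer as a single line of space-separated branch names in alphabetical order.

Answer: work

Derivation:
After op 1 (commit): HEAD=main@B [main=B]
After op 2 (branch): HEAD=main@B [main=B work=B]
After op 3 (commit): HEAD=main@C [main=C work=B]
After op 4 (commit): HEAD=main@D [main=D work=B]
After op 5 (checkout): HEAD=work@B [main=D work=B]
After op 6 (merge): HEAD=work@E [main=D work=E]
After op 7 (branch): HEAD=work@E [fix=E main=D work=E]
After op 8 (merge): HEAD=work@F [fix=E main=D work=F]
After op 9 (reset): HEAD=work@D [fix=E main=D work=D]
After op 10 (merge): HEAD=work@G [fix=E main=D work=G]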